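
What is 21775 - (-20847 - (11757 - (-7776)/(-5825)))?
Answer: 316749899/5825 ≈ 54378.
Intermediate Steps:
21775 - (-20847 - (11757 - (-7776)/(-5825))) = 21775 - (-20847 - (11757 - (-7776)*(-1)/5825)) = 21775 - (-20847 - (11757 - 1*7776/5825)) = 21775 - (-20847 - (11757 - 7776/5825)) = 21775 - (-20847 - 1*68476749/5825) = 21775 - (-20847 - 68476749/5825) = 21775 - 1*(-189910524/5825) = 21775 + 189910524/5825 = 316749899/5825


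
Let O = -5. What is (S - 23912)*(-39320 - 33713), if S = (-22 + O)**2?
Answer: 1693124039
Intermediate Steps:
S = 729 (S = (-22 - 5)**2 = (-27)**2 = 729)
(S - 23912)*(-39320 - 33713) = (729 - 23912)*(-39320 - 33713) = -23183*(-73033) = 1693124039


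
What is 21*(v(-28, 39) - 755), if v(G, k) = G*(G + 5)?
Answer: -2331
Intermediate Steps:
v(G, k) = G*(5 + G)
21*(v(-28, 39) - 755) = 21*(-28*(5 - 28) - 755) = 21*(-28*(-23) - 755) = 21*(644 - 755) = 21*(-111) = -2331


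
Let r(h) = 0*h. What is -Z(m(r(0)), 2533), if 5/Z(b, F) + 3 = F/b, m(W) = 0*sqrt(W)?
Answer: 0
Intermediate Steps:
r(h) = 0
m(W) = 0
Z(b, F) = 5/(-3 + F/b)
-Z(m(r(0)), 2533) = -5*0/(2533 - 3*0) = -5*0/(2533 + 0) = -5*0/2533 = -1*0 = 0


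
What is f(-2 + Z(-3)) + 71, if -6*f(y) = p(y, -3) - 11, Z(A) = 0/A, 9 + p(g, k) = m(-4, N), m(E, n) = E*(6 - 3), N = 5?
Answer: 229/3 ≈ 76.333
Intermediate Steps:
m(E, n) = 3*E (m(E, n) = E*3 = 3*E)
p(g, k) = -21 (p(g, k) = -9 + 3*(-4) = -9 - 12 = -21)
Z(A) = 0
f(y) = 16/3 (f(y) = -(-21 - 11)/6 = -1/6*(-32) = 16/3)
f(-2 + Z(-3)) + 71 = 16/3 + 71 = 229/3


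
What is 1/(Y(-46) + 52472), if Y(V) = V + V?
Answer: 1/52380 ≈ 1.9091e-5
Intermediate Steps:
Y(V) = 2*V
1/(Y(-46) + 52472) = 1/(2*(-46) + 52472) = 1/(-92 + 52472) = 1/52380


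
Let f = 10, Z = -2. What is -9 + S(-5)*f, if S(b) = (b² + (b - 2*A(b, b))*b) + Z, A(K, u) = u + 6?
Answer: 571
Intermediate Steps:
A(K, u) = 6 + u
S(b) = -2 + b² + b*(-12 - b) (S(b) = (b² + (b - 2*(6 + b))*b) - 2 = (b² + (b + (-12 - 2*b))*b) - 2 = (b² + (-12 - b)*b) - 2 = (b² + b*(-12 - b)) - 2 = -2 + b² + b*(-12 - b))
-9 + S(-5)*f = -9 + (-2 - 12*(-5))*10 = -9 + (-2 + 60)*10 = -9 + 58*10 = -9 + 580 = 571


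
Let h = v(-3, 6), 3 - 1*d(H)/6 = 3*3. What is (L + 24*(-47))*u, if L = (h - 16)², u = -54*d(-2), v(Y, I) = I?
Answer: -1998432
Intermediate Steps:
d(H) = -36 (d(H) = 18 - 18*3 = 18 - 6*9 = 18 - 54 = -36)
h = 6
u = 1944 (u = -54*(-36) = 1944)
L = 100 (L = (6 - 16)² = (-10)² = 100)
(L + 24*(-47))*u = (100 + 24*(-47))*1944 = (100 - 1128)*1944 = -1028*1944 = -1998432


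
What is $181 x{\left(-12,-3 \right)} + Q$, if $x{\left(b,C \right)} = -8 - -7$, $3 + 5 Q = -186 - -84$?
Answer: $-202$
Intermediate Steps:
$Q = -21$ ($Q = - \frac{3}{5} + \frac{-186 - -84}{5} = - \frac{3}{5} + \frac{-186 + 84}{5} = - \frac{3}{5} + \frac{1}{5} \left(-102\right) = - \frac{3}{5} - \frac{102}{5} = -21$)
$x{\left(b,C \right)} = -1$ ($x{\left(b,C \right)} = -8 + 7 = -1$)
$181 x{\left(-12,-3 \right)} + Q = 181 \left(-1\right) - 21 = -181 - 21 = -202$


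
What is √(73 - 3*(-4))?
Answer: √85 ≈ 9.2195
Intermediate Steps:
√(73 - 3*(-4)) = √(73 + 12) = √85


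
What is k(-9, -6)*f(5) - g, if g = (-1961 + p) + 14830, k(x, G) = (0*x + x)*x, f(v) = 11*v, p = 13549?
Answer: -21963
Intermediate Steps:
k(x, G) = x² (k(x, G) = (0 + x)*x = x*x = x²)
g = 26418 (g = (-1961 + 13549) + 14830 = 11588 + 14830 = 26418)
k(-9, -6)*f(5) - g = (-9)²*(11*5) - 1*26418 = 81*55 - 26418 = 4455 - 26418 = -21963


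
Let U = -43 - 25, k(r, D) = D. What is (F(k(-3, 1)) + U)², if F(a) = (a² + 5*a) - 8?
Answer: 4900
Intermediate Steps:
F(a) = -8 + a² + 5*a
U = -68
(F(k(-3, 1)) + U)² = ((-8 + 1² + 5*1) - 68)² = ((-8 + 1 + 5) - 68)² = (-2 - 68)² = (-70)² = 4900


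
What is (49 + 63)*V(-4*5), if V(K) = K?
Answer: -2240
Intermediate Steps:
(49 + 63)*V(-4*5) = (49 + 63)*(-4*5) = 112*(-20) = -2240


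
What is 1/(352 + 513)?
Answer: 1/865 ≈ 0.0011561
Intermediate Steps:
1/(352 + 513) = 1/865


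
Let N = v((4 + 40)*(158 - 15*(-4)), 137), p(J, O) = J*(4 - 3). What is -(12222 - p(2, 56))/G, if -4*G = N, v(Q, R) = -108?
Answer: -12220/27 ≈ -452.59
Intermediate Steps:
p(J, O) = J (p(J, O) = J*1 = J)
N = -108
G = 27 (G = -¼*(-108) = 27)
-(12222 - p(2, 56))/G = -(12222 - 1*2)/27 = -(12222 - 2)/27 = -12220/27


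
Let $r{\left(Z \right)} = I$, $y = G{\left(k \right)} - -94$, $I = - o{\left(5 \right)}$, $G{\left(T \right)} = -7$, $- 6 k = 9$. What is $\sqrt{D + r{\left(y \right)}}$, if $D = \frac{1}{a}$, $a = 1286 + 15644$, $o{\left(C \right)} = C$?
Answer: $\frac{i \sqrt{1433107570}}{16930} \approx 2.2361 i$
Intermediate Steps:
$k = - \frac{3}{2}$ ($k = \left(- \frac{1}{6}\right) 9 = - \frac{3}{2} \approx -1.5$)
$a = 16930$
$D = \frac{1}{16930} \approx 5.9067 \cdot 10^{-5}$
$I = -5$ ($I = \left(-1\right) 5 = -5$)
$y = 87$ ($y = -7 - -94 = -7 + 94 = 87$)
$r{\left(Z \right)} = -5$
$\sqrt{D + r{\left(y \right)}} = \sqrt{\frac{1}{16930} - 5} = \sqrt{- \frac{84649}{16930}} = \frac{i \sqrt{1433107570}}{16930}$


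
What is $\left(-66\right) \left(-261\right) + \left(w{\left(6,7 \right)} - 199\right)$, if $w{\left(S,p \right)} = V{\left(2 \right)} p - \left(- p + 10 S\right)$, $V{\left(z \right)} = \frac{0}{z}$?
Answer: $16974$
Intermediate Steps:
$V{\left(z \right)} = 0$
$w{\left(S,p \right)} = p - 10 S$ ($w{\left(S,p \right)} = 0 p - \left(- p + 10 S\right) = 0 - \left(- p + 10 S\right) = p - 10 S$)
$\left(-66\right) \left(-261\right) + \left(w{\left(6,7 \right)} - 199\right) = \left(-66\right) \left(-261\right) + \left(\left(7 - 60\right) - 199\right) = 17226 + \left(\left(7 - 60\right) - 199\right) = 17226 - 252 = 16974$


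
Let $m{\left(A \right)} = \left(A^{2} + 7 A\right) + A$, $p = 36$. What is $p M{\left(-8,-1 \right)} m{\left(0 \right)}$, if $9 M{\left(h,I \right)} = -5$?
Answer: $0$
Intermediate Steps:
$M{\left(h,I \right)} = - \frac{5}{9}$ ($M{\left(h,I \right)} = \frac{1}{9} \left(-5\right) = - \frac{5}{9}$)
$m{\left(A \right)} = A^{2} + 8 A$
$p M{\left(-8,-1 \right)} m{\left(0 \right)} = 36 \left(- \frac{5}{9}\right) 0 \left(8 + 0\right) = - 20 \cdot 0 \cdot 8 = \left(-20\right) 0 = 0$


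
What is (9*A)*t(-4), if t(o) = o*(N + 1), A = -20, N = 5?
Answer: 4320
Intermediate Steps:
t(o) = 6*o (t(o) = o*(5 + 1) = o*6 = 6*o)
(9*A)*t(-4) = (9*(-20))*(6*(-4)) = -180*(-24) = 4320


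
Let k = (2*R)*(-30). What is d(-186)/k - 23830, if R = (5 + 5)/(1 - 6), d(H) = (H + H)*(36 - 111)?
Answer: -47195/2 ≈ -23598.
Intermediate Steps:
d(H) = -150*H (d(H) = (2*H)*(-75) = -150*H)
R = -2 (R = 10/(-5) = 10*(-1/5) = -2)
k = 120 (k = (2*(-2))*(-30) = -4*(-30) = 120)
d(-186)/k - 23830 = -150*(-186)/120 - 23830 = 27900*(1/120) - 23830 = 465/2 - 23830 = -47195/2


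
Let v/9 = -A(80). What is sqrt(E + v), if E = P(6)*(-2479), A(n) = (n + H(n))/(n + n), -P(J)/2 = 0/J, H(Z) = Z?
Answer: 3*I ≈ 3.0*I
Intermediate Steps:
P(J) = 0 (P(J) = -0/J = -2*0 = 0)
A(n) = 1 (A(n) = (n + n)/(n + n) = (2*n)/((2*n)) = (2*n)*(1/(2*n)) = 1)
v = -9 (v = 9*(-1*1) = 9*(-1) = -9)
E = 0 (E = 0*(-2479) = 0)
sqrt(E + v) = sqrt(0 - 9) = sqrt(-9) = 3*I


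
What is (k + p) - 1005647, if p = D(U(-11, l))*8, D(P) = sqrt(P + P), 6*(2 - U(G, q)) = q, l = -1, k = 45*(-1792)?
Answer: -1086287 + 8*sqrt(39)/3 ≈ -1.0863e+6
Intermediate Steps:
k = -80640
U(G, q) = 2 - q/6
D(P) = sqrt(2)*sqrt(P) (D(P) = sqrt(2*P) = sqrt(2)*sqrt(P))
p = 8*sqrt(39)/3 (p = (sqrt(2)*sqrt(2 - 1/6*(-1)))*8 = (sqrt(2)*sqrt(2 + 1/6))*8 = (sqrt(2)*sqrt(13/6))*8 = (sqrt(2)*(sqrt(78)/6))*8 = (sqrt(39)/3)*8 = 8*sqrt(39)/3 ≈ 16.653)
(k + p) - 1005647 = (-80640 + 8*sqrt(39)/3) - 1005647 = -1086287 + 8*sqrt(39)/3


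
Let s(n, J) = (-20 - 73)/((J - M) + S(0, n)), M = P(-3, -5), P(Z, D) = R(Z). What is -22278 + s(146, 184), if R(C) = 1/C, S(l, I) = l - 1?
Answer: -12253179/550 ≈ -22279.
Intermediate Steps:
S(l, I) = -1 + l
R(C) = 1/C
P(Z, D) = 1/Z
M = -1/3 (M = 1/(-3) = -1/3 ≈ -0.33333)
s(n, J) = -93/(-2/3 + J) (s(n, J) = (-20 - 73)/((J - 1*(-1/3)) + (-1 + 0)) = -93/((J + 1/3) - 1) = -93/((1/3 + J) - 1) = -93/(-2/3 + J))
-22278 + s(146, 184) = -22278 - 279/(-2 + 3*184) = -22278 - 279/(-2 + 552) = -22278 - 279/550 = -12253179/550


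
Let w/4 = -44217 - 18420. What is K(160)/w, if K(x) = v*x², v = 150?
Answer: -320000/20879 ≈ -15.326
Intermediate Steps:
w = -250548 (w = 4*(-44217 - 18420) = 4*(-62637) = -250548)
K(x) = 150*x²
K(160)/w = (150*160²)/(-250548) = (150*25600)*(-1/250548) = 3840000*(-1/250548) = -320000/20879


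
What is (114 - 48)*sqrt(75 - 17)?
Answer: 66*sqrt(58) ≈ 502.64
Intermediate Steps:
(114 - 48)*sqrt(75 - 17) = 66*sqrt(58)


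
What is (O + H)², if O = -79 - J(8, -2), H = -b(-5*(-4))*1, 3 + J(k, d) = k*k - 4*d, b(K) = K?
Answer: 28224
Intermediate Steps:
J(k, d) = -3 + k² - 4*d (J(k, d) = -3 + (k*k - 4*d) = -3 + (k² - 4*d) = -3 + k² - 4*d)
H = -20 (H = -(-5)*(-4)*1 = -1*20*1 = -20*1 = -20)
O = -148 (O = -79 - (-3 + 8² - 4*(-2)) = -79 - (-3 + 64 + 8) = -79 - 1*69 = -79 - 69 = -148)
(O + H)² = (-148 - 20)² = (-168)² = 28224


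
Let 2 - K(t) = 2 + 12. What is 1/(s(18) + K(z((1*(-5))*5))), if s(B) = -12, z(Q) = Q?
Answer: -1/24 ≈ -0.041667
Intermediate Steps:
K(t) = -12 (K(t) = 2 - (2 + 12) = 2 - 1*14 = 2 - 14 = -12)
1/(s(18) + K(z((1*(-5))*5))) = 1/(-12 - 12) = 1/(-24) = -1/24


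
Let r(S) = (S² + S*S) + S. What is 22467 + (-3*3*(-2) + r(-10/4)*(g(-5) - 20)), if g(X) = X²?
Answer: 22535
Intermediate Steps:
r(S) = S + 2*S² (r(S) = (S² + S²) + S = 2*S² + S = S + 2*S²)
22467 + (-3*3*(-2) + r(-10/4)*(g(-5) - 20)) = 22467 + (-3*3*(-2) + ((-10/4)*(1 + 2*(-10/4)))*((-5)² - 20)) = 22467 + (-9*(-2) + ((-10*¼)*(1 + 2*(-10*¼)))*(25 - 20)) = 22467 + (18 - 5*(1 + 2*(-5/2))/2*5) = 22467 + (18 - 5*(1 - 5)/2*5) = 22467 + (18 - 5/2*(-4)*5) = 22467 + (18 + 10*5) = 22467 + (18 + 50) = 22467 + 68 = 22535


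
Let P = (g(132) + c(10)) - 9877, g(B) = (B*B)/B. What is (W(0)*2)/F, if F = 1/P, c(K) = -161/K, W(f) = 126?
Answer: -12298986/5 ≈ -2.4598e+6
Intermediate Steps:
g(B) = B (g(B) = B**2/B = B)
P = -97611/10 (P = (132 - 161/10) - 9877 = 1159/10 - 9877 = -97611/10 ≈ -9761.1)
F = -10/97611 (F = 1/(-97611/10) = -10/97611 ≈ -0.00010245)
(W(0)*2)/F = (126*2)/(-10/97611) = 252*(-97611/10) = -12298986/5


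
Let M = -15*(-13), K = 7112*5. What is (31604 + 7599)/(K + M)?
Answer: 39203/35755 ≈ 1.0964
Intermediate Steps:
K = 35560
M = 195
(31604 + 7599)/(K + M) = (31604 + 7599)/(35560 + 195) = 39203/35755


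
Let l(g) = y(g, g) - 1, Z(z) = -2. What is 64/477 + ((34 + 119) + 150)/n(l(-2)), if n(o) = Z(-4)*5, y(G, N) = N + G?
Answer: -143891/4770 ≈ -30.166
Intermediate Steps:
y(G, N) = G + N
l(g) = -1 + 2*g (l(g) = (g + g) - 1 = 2*g - 1 = -1 + 2*g)
n(o) = -10 (n(o) = -2*5 = -10)
64/477 + ((34 + 119) + 150)/n(l(-2)) = 64/477 + ((34 + 119) + 150)/(-10) = 64*(1/477) + (153 + 150)*(-1/10) = 64/477 + 303*(-1/10) = 64/477 - 303/10 = -143891/4770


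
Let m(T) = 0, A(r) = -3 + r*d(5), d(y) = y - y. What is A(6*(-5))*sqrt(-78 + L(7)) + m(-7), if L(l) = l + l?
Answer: -24*I ≈ -24.0*I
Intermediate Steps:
d(y) = 0
A(r) = -3 (A(r) = -3 + r*0 = -3 + 0 = -3)
L(l) = 2*l
A(6*(-5))*sqrt(-78 + L(7)) + m(-7) = -3*sqrt(-78 + 2*7) + 0 = -3*sqrt(-78 + 14) + 0 = -24*I + 0 = -24*I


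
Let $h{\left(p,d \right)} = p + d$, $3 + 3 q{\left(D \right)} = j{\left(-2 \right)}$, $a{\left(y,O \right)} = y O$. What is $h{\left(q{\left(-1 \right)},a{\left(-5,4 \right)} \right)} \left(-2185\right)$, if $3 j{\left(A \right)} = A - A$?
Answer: $45885$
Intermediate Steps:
$a{\left(y,O \right)} = O y$
$j{\left(A \right)} = 0$ ($j{\left(A \right)} = \frac{A - A}{3} = \frac{1}{3} \cdot 0 = 0$)
$q{\left(D \right)} = -1$ ($q{\left(D \right)} = -1 + \frac{1}{3} \cdot 0 = -1 + 0 = -1$)
$h{\left(p,d \right)} = d + p$
$h{\left(q{\left(-1 \right)},a{\left(-5,4 \right)} \right)} \left(-2185\right) = \left(4 \left(-5\right) - 1\right) \left(-2185\right) = \left(-20 - 1\right) \left(-2185\right) = \left(-21\right) \left(-2185\right) = 45885$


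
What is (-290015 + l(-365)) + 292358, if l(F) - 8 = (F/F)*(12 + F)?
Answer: 1998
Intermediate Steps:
l(F) = 20 + F (l(F) = 8 + (F/F)*(12 + F) = 8 + 1*(12 + F) = 8 + (12 + F) = 20 + F)
(-290015 + l(-365)) + 292358 = (-290015 + (20 - 365)) + 292358 = (-290015 - 345) + 292358 = -290360 + 292358 = 1998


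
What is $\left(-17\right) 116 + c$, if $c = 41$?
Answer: $-1931$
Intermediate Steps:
$\left(-17\right) 116 + c = \left(-17\right) 116 + 41 = -1972 + 41 = -1931$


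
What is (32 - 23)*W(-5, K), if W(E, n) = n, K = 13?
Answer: 117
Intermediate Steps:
(32 - 23)*W(-5, K) = (32 - 23)*13 = 9*13 = 117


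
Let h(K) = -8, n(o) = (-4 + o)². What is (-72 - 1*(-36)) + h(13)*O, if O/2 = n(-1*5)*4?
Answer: -5220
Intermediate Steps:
O = 648 (O = 2*((-4 - 1*5)²*4) = 2*((-4 - 5)²*4) = 2*((-9)²*4) = 2*(81*4) = 2*324 = 648)
(-72 - 1*(-36)) + h(13)*O = (-72 - 1*(-36)) - 8*648 = (-72 + 36) - 5184 = -36 - 5184 = -5220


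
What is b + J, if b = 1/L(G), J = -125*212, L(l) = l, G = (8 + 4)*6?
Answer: -1907999/72 ≈ -26500.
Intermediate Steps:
G = 72 (G = 12*6 = 72)
J = -26500
b = 1/72 ≈ 0.013889
b + J = 1/72 - 26500 = -1907999/72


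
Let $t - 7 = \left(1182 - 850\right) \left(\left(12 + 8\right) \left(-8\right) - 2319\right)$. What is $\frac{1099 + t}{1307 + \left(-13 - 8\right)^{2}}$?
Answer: $- \frac{410961}{874} \approx -470.21$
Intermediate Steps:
$t = -823021$ ($t = 7 + \left(1182 - 850\right) \left(\left(12 + 8\right) \left(-8\right) - 2319\right) = 7 + 332 \left(20 \left(-8\right) - 2319\right) = 7 + 332 \left(-160 - 2319\right) = 7 + 332 \left(-2479\right) = 7 - 823028 = -823021$)
$\frac{1099 + t}{1307 + \left(-13 - 8\right)^{2}} = \frac{1099 - 823021}{1307 + \left(-13 - 8\right)^{2}} = - \frac{821922}{1307 + \left(-21\right)^{2}} = - \frac{821922}{1307 + 441} = - \frac{821922}{1748} = \left(-821922\right) \frac{1}{1748} = - \frac{410961}{874}$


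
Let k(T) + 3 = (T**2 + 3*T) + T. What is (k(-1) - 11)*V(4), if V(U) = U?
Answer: -68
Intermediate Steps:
k(T) = -3 + T**2 + 4*T (k(T) = -3 + ((T**2 + 3*T) + T) = -3 + (T**2 + 4*T) = -3 + T**2 + 4*T)
(k(-1) - 11)*V(4) = ((-3 + (-1)**2 + 4*(-1)) - 11)*4 = ((-3 + 1 - 4) - 11)*4 = (-6 - 11)*4 = -17*4 = -68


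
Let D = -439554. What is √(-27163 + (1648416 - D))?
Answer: √2060807 ≈ 1435.6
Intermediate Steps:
√(-27163 + (1648416 - D)) = √(-27163 + (1648416 - 1*(-439554))) = √(-27163 + (1648416 + 439554)) = √(-27163 + 2087970) = √2060807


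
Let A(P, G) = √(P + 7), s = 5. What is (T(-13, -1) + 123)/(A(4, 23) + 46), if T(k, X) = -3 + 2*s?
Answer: 1196/421 - 26*√11/421 ≈ 2.6360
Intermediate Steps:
A(P, G) = √(7 + P)
T(k, X) = 7 (T(k, X) = -3 + 2*5 = -3 + 10 = 7)
(T(-13, -1) + 123)/(A(4, 23) + 46) = (7 + 123)/(√(7 + 4) + 46) = 130/(√11 + 46) = 130/(46 + √11)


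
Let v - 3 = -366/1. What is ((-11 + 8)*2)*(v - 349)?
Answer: 4272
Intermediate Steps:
v = -363 (v = 3 - 366/1 = 3 - 366*1 = 3 - 366 = -363)
((-11 + 8)*2)*(v - 349) = ((-11 + 8)*2)*(-363 - 349) = -3*2*(-712) = -6*(-712) = 4272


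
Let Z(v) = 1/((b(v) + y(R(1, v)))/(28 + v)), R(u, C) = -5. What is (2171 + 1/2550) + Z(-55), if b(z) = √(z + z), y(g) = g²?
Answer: 271151749/124950 + 9*I*√110/245 ≈ 2170.1 + 0.38528*I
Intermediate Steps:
b(z) = √2*√z (b(z) = √(2*z) = √2*√z)
Z(v) = (28 + v)/(25 + √2*√v) (Z(v) = 1/((√2*√v + (-5)²)/(28 + v)) = 1/((√2*√v + 25)/(28 + v)) = 1/((25 + √2*√v)/(28 + v)) = (28 + v)/(25 + √2*√v))
(2171 + 1/2550) + Z(-55) = (2171 + 1/2550) + (28 - 55)/(25 + √2*√(-55)) = (2171 + 1/2550) - 27/(25 + √2*(I*√55)) = 5536051/2550 - 27/(25 + I*√110)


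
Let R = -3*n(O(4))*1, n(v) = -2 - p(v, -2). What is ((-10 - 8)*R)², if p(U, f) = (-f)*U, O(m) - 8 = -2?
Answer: 571536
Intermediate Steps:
O(m) = 6 (O(m) = 8 - 2 = 6)
p(U, f) = -U*f
n(v) = -2 - 2*v (n(v) = -2 - (-1)*v*(-2) = -2 - 2*v)
R = 42 (R = -3*(-2 - 2*6)*1 = -3*(-2 - 12)*1 = -3*(-14)*1 = 42*1 = 42)
((-10 - 8)*R)² = ((-10 - 8)*42)² = (-18*42)² = (-756)² = 571536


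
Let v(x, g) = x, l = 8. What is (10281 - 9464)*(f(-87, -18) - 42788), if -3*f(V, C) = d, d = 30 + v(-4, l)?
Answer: -104894630/3 ≈ -3.4965e+7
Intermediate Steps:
d = 26 (d = 30 - 4 = 26)
f(V, C) = -26/3 (f(V, C) = -⅓*26 = -26/3)
(10281 - 9464)*(f(-87, -18) - 42788) = (10281 - 9464)*(-26/3 - 42788) = 817*(-128390/3) = -104894630/3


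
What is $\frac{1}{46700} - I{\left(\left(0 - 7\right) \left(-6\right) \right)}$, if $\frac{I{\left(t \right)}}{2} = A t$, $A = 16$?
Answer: $- \frac{62764799}{46700} \approx -1344.0$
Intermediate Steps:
$I{\left(t \right)} = 32 t$ ($I{\left(t \right)} = 2 \cdot 16 t = 32 t$)
$\frac{1}{46700} - I{\left(\left(0 - 7\right) \left(-6\right) \right)} = \frac{1}{46700} - 32 \left(0 - 7\right) \left(-6\right) = \frac{1}{46700} - 32 \left(\left(-7\right) \left(-6\right)\right) = \frac{1}{46700} - 32 \cdot 42 = \frac{1}{46700} - 1344 = - \frac{62764799}{46700}$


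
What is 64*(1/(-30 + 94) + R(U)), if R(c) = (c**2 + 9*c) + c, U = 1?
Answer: 705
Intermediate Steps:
R(c) = c**2 + 10*c
64*(1/(-30 + 94) + R(U)) = 64*(1/(-30 + 94) + 1*(10 + 1)) = 64*(1/64 + 1*11) = 64*(1/64 + 11) = 64*(705/64) = 705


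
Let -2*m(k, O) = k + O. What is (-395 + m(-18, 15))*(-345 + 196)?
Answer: 117263/2 ≈ 58632.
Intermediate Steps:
m(k, O) = -O/2 - k/2 (m(k, O) = -(k + O)/2 = -(O + k)/2 = -O/2 - k/2)
(-395 + m(-18, 15))*(-345 + 196) = (-395 + (-½*15 - ½*(-18)))*(-345 + 196) = (-395 + (-15/2 + 9))*(-149) = (-395 + 3/2)*(-149) = -787/2*(-149) = 117263/2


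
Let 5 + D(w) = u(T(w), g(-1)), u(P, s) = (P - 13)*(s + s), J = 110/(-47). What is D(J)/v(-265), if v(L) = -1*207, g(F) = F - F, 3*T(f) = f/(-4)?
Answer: 5/207 ≈ 0.024155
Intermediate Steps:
J = -110/47 (J = 110*(-1/47) = -110/47 ≈ -2.3404)
T(f) = -f/12 (T(f) = (f/(-4))/3 = (f*(-¼))/3 = (-f/4)/3 = -f/12)
g(F) = 0
u(P, s) = 2*s*(-13 + P) (u(P, s) = (-13 + P)*(2*s) = 2*s*(-13 + P))
D(w) = -5 (D(w) = -5 + 2*0*(-13 - w/12) = -5 + 0 = -5)
v(L) = -207
D(J)/v(-265) = -5/(-207) = -5*(-1/207) = 5/207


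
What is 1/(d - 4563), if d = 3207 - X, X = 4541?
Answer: -1/5897 ≈ -0.00016958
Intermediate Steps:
d = -1334 (d = 3207 - 1*4541 = 3207 - 4541 = -1334)
1/(d - 4563) = 1/(-1334 - 4563) = 1/(-5897) = -1/5897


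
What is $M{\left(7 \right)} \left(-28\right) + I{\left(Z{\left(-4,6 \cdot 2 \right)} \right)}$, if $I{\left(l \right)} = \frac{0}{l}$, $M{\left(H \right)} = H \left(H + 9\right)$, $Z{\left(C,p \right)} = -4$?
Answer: $-3136$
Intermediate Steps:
$M{\left(H \right)} = H \left(9 + H\right)$
$I{\left(l \right)} = 0$
$M{\left(7 \right)} \left(-28\right) + I{\left(Z{\left(-4,6 \cdot 2 \right)} \right)} = 7 \left(9 + 7\right) \left(-28\right) + 0 = 7 \cdot 16 \left(-28\right) + 0 = 112 \left(-28\right) + 0 = -3136 + 0 = -3136$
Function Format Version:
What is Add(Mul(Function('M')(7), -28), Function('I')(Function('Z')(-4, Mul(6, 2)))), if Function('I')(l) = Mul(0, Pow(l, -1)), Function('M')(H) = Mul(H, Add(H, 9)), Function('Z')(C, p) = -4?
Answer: -3136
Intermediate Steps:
Function('M')(H) = Mul(H, Add(9, H))
Function('I')(l) = 0
Add(Mul(Function('M')(7), -28), Function('I')(Function('Z')(-4, Mul(6, 2)))) = Add(Mul(Mul(7, Add(9, 7)), -28), 0) = Add(Mul(Mul(7, 16), -28), 0) = Add(Mul(112, -28), 0) = Add(-3136, 0) = -3136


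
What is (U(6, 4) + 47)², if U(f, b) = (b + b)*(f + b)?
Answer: 16129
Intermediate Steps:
U(f, b) = 2*b*(b + f) (U(f, b) = (2*b)*(b + f) = 2*b*(b + f))
(U(6, 4) + 47)² = (2*4*(4 + 6) + 47)² = (2*4*10 + 47)² = (80 + 47)² = 127² = 16129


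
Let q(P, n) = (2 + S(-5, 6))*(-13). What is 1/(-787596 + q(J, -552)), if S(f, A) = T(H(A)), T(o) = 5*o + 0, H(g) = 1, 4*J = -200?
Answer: -1/787687 ≈ -1.2695e-6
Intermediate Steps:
J = -50 (J = (1/4)*(-200) = -50)
T(o) = 5*o
S(f, A) = 5 (S(f, A) = 5*1 = 5)
q(P, n) = -91 (q(P, n) = (2 + 5)*(-13) = 7*(-13) = -91)
1/(-787596 + q(J, -552)) = 1/(-787596 - 91) = 1/(-787687) = -1/787687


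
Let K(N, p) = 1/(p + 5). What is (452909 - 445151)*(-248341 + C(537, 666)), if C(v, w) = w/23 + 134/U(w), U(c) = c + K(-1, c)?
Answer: -19800345321325566/10278401 ≈ -1.9264e+9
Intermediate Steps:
K(N, p) = 1/(5 + p)
U(c) = c + 1/(5 + c)
C(v, w) = w/23 + 134*(5 + w)/(1 + w*(5 + w)) (C(v, w) = w/23 + 134/(((1 + w*(5 + w))/(5 + w))) = w*(1/23) + 134*((5 + w)/(1 + w*(5 + w))) = w/23 + 134*(5 + w)/(1 + w*(5 + w)))
(452909 - 445151)*(-248341 + C(537, 666)) = (452909 - 445151)*(-248341 + (134/(666 + 1/(5 + 666)) + (1/23)*666)) = 7758*(-248341 + (134/(666 + 1/671) + 666/23)) = 7758*(-248341 + (134/(446887/671) + 666/23)) = 7758*(-248341 + (134*(671/446887) + 666/23)) = 7758*(-248341 + (89914/446887 + 666/23)) = 7758*(-248341 + 299694764/10278401) = 7758*(-2552248687977/10278401) = -19800345321325566/10278401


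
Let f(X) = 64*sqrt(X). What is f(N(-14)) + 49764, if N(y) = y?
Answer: 49764 + 64*I*sqrt(14) ≈ 49764.0 + 239.47*I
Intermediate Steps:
f(N(-14)) + 49764 = 64*sqrt(-14) + 49764 = 64*(I*sqrt(14)) + 49764 = 64*I*sqrt(14) + 49764 = 49764 + 64*I*sqrt(14)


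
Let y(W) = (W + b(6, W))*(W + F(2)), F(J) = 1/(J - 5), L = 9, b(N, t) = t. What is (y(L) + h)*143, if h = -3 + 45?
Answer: 28314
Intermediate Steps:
F(J) = 1/(-5 + J)
y(W) = 2*W*(-1/3 + W) (y(W) = (W + W)*(W + 1/(-5 + 2)) = (2*W)*(W + 1/(-3)) = (2*W)*(W - 1/3) = (2*W)*(-1/3 + W) = 2*W*(-1/3 + W))
h = 42
(y(L) + h)*143 = ((2/3)*9*(-1 + 3*9) + 42)*143 = ((2/3)*9*(-1 + 27) + 42)*143 = ((2/3)*9*26 + 42)*143 = (156 + 42)*143 = 198*143 = 28314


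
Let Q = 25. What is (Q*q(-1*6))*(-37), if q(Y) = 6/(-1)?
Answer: 5550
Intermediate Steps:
q(Y) = -6 (q(Y) = 6*(-1) = -6)
(Q*q(-1*6))*(-37) = (25*(-6))*(-37) = -150*(-37) = 5550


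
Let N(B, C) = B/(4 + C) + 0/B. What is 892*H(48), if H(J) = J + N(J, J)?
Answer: 567312/13 ≈ 43639.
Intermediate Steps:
N(B, C) = B/(4 + C) (N(B, C) = B/(4 + C) + 0 = B/(4 + C))
H(J) = J + J/(4 + J)
892*H(48) = 892*(48*(5 + 48)/(4 + 48)) = 892*(48*53/52) = 892*(48*(1/52)*53) = 892*(636/13) = 567312/13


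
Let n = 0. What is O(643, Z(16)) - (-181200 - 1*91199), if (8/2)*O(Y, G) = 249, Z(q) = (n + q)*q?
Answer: 1089845/4 ≈ 2.7246e+5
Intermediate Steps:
Z(q) = q**2 (Z(q) = (0 + q)*q = q*q = q**2)
O(Y, G) = 249/4 (O(Y, G) = (1/4)*249 = 249/4)
O(643, Z(16)) - (-181200 - 1*91199) = 249/4 - (-181200 - 1*91199) = 249/4 - (-181200 - 91199) = 249/4 - 1*(-272399) = 249/4 + 272399 = 1089845/4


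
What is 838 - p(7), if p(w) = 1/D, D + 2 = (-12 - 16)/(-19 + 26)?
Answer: 5029/6 ≈ 838.17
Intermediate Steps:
D = -6 (D = -2 + (-12 - 16)/(-19 + 26) = -2 - 28/7 = -2 - 28*1/7 = -2 - 4 = -6)
p(w) = -1/6 (p(w) = 1/(-6) = -1/6)
838 - p(7) = 838 - 1*(-1/6) = 838 + 1/6 = 5029/6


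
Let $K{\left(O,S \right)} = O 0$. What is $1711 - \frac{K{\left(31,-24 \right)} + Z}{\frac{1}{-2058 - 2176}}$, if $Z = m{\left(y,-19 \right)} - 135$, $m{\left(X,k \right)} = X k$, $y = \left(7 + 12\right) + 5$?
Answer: $-2500583$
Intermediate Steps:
$K{\left(O,S \right)} = 0$
$y = 24$ ($y = 19 + 5 = 24$)
$Z = -591$ ($Z = 24 \left(-19\right) - 135 = -456 - 135 = -591$)
$1711 - \frac{K{\left(31,-24 \right)} + Z}{\frac{1}{-2058 - 2176}} = 1711 - \frac{0 - 591}{\frac{1}{-2058 - 2176}} = 1711 - - \frac{591}{\frac{1}{-4234}} = 1711 - - \frac{591}{- \frac{1}{4234}} = 1711 - \left(-591\right) \left(-4234\right) = 1711 - 2502294 = -2500583$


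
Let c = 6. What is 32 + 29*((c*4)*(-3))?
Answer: -2056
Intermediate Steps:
32 + 29*((c*4)*(-3)) = 32 + 29*((6*4)*(-3)) = 32 + 29*(24*(-3)) = 32 + 29*(-72) = 32 - 2088 = -2056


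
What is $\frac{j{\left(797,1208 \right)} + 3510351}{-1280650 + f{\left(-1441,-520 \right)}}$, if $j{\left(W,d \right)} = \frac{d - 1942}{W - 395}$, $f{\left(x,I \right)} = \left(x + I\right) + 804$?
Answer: $- \frac{705580184}{257643207} \approx -2.7386$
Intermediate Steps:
$f{\left(x,I \right)} = 804 + I + x$ ($f{\left(x,I \right)} = \left(I + x\right) + 804 = 804 + I + x$)
$j{\left(W,d \right)} = \frac{-1942 + d}{-395 + W}$
$\frac{j{\left(797,1208 \right)} + 3510351}{-1280650 + f{\left(-1441,-520 \right)}} = \frac{\frac{-1942 + 1208}{-395 + 797} + 3510351}{-1280650 - 1157} = \frac{\frac{1}{402} \left(-734\right) + 3510351}{-1280650 - 1157} = \frac{\frac{1}{402} \left(-734\right) + 3510351}{-1281807} = \left(- \frac{367}{201} + 3510351\right) \left(- \frac{1}{1281807}\right) = \frac{705580184}{201} \left(- \frac{1}{1281807}\right) = - \frac{705580184}{257643207}$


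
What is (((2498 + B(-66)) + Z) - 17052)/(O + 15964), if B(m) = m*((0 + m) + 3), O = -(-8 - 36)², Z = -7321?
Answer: -2531/2004 ≈ -1.2630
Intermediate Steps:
O = -1936 (O = -1*(-44)² = -1*1936 = -1936)
B(m) = m*(3 + m) (B(m) = m*(m + 3) = m*(3 + m))
(((2498 + B(-66)) + Z) - 17052)/(O + 15964) = (((2498 - 66*(3 - 66)) - 7321) - 17052)/(-1936 + 15964) = (((2498 - 66*(-63)) - 7321) - 17052)/14028 = (((2498 + 4158) - 7321) - 17052)*(1/14028) = ((6656 - 7321) - 17052)*(1/14028) = (-665 - 17052)*(1/14028) = -17717*1/14028 = -2531/2004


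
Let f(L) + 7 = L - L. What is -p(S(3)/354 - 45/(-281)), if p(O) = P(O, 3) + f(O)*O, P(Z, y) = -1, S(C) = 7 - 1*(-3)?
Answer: 115327/49737 ≈ 2.3187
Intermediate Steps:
S(C) = 10 (S(C) = 7 + 3 = 10)
f(L) = -7 (f(L) = -7 + (L - L) = -7 + 0 = -7)
p(O) = -1 - 7*O
-p(S(3)/354 - 45/(-281)) = -(-1 - 7*(10/354 - 45/(-281))) = -(-1 - 7*(10*(1/354) - 45*(-1/281))) = -(-1 - 7*(5/177 + 45/281)) = -(-1 - 7*9370/49737) = -(-1 - 65590/49737) = -1*(-115327/49737) = 115327/49737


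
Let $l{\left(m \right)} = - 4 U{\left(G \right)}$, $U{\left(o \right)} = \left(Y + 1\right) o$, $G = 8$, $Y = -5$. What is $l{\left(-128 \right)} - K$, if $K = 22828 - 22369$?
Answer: $-331$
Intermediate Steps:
$U{\left(o \right)} = - 4 o$ ($U{\left(o \right)} = \left(-5 + 1\right) o = - 4 o$)
$l{\left(m \right)} = 128$ ($l{\left(m \right)} = - 4 \left(\left(-4\right) 8\right) = \left(-4\right) \left(-32\right) = 128$)
$K = 459$
$l{\left(-128 \right)} - K = 128 - 459 = -331$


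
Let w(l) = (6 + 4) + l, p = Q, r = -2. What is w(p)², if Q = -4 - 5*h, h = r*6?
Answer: 4356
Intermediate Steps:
h = -12 (h = -2*6 = -12)
Q = 56 (Q = -4 - 5*(-12) = -4 + 60 = 56)
p = 56
w(l) = 10 + l
w(p)² = (10 + 56)² = 66² = 4356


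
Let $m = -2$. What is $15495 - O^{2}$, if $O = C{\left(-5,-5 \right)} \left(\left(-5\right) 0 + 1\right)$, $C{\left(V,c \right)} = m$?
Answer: $15491$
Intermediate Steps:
$C{\left(V,c \right)} = -2$
$O = -2$ ($O = - 2 \left(\left(-5\right) 0 + 1\right) = - 2 \left(0 + 1\right) = \left(-2\right) 1 = -2$)
$15495 - O^{2} = 15495 - \left(-2\right)^{2} = 15495 - 4 = 15491$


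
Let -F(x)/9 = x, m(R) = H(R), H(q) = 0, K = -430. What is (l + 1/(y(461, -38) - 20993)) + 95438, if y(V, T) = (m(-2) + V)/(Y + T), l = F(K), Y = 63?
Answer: 52073540087/524364 ≈ 99308.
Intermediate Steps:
m(R) = 0
F(x) = -9*x
l = 3870 (l = -9*(-430) = 3870)
y(V, T) = V/(63 + T) (y(V, T) = (0 + V)/(63 + T) = V/(63 + T))
(l + 1/(y(461, -38) - 20993)) + 95438 = (3870 + 1/(461/(63 - 38) - 20993)) + 95438 = (3870 + 1/(461/25 - 20993)) + 95438 = (3870 + 1/(-524364/25)) + 95438 = (3870 - 25/524364) + 95438 = 2029288655/524364 + 95438 = 52073540087/524364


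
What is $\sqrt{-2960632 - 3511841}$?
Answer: $i \sqrt{6472473} \approx 2544.1 i$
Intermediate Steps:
$\sqrt{-2960632 - 3511841} = \sqrt{-6472473} = i \sqrt{6472473}$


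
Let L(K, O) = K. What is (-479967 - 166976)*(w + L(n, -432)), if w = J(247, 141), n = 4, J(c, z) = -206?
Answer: 130682486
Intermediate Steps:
w = -206
(-479967 - 166976)*(w + L(n, -432)) = (-479967 - 166976)*(-206 + 4) = -646943*(-202) = 130682486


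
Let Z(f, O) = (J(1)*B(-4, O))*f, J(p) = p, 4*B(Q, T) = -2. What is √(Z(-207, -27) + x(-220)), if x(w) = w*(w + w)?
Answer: √387614/2 ≈ 311.29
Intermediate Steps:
B(Q, T) = -½ (B(Q, T) = (¼)*(-2) = -½)
x(w) = 2*w² (x(w) = w*(2*w) = 2*w²)
Z(f, O) = -f/2 (Z(f, O) = (1*(-½))*f = -f/2)
√(Z(-207, -27) + x(-220)) = √(-½*(-207) + 2*(-220)²) = √(207/2 + 2*48400) = √(207/2 + 96800) = √(193807/2) = √387614/2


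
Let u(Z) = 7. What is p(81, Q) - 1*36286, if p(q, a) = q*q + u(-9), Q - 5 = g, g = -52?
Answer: -29718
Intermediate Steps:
Q = -47 (Q = 5 - 52 = -47)
p(q, a) = 7 + q² (p(q, a) = q*q + 7 = q² + 7 = 7 + q²)
p(81, Q) - 1*36286 = (7 + 81²) - 1*36286 = (7 + 6561) - 36286 = 6568 - 36286 = -29718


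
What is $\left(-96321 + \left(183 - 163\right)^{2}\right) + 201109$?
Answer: $105188$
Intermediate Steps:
$\left(-96321 + \left(183 - 163\right)^{2}\right) + 201109 = \left(-96321 + 20^{2}\right) + 201109 = \left(-96321 + 400\right) + 201109 = -95921 + 201109 = 105188$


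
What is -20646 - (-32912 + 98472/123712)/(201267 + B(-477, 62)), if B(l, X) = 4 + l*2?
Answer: -4919588336153/238284776 ≈ -20646.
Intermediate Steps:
B(l, X) = 4 + 2*l
-20646 - (-32912 + 98472/123712)/(201267 + B(-477, 62)) = -20646 - (-32912 + 98472/123712)/(201267 + (4 + 2*(-477))) = -20646 - (-32912 + 98472*(1/123712))/(201267 + (4 - 954)) = -20646 - (-32912 + 12309/15464)/(201267 - 950) = -20646 - (-508938859)/(15464*200317) = -20646 - 1*(-39149143/238284776) = -20646 + 39149143/238284776 = -4919588336153/238284776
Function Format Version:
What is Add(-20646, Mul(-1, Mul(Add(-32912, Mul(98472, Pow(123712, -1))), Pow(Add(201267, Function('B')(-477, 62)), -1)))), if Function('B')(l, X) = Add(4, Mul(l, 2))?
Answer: Rational(-4919588336153, 238284776) ≈ -20646.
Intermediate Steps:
Function('B')(l, X) = Add(4, Mul(2, l))
Add(-20646, Mul(-1, Mul(Add(-32912, Mul(98472, Pow(123712, -1))), Pow(Add(201267, Function('B')(-477, 62)), -1)))) = Add(-20646, Mul(-1, Mul(Add(-32912, Mul(98472, Pow(123712, -1))), Pow(Add(201267, Add(4, Mul(2, -477))), -1)))) = Add(-20646, Mul(-1, Mul(Add(-32912, Mul(98472, Rational(1, 123712))), Pow(Add(201267, Add(4, -954)), -1)))) = Add(-20646, Mul(-1, Mul(Add(-32912, Rational(12309, 15464)), Pow(Add(201267, -950), -1)))) = Add(-20646, Mul(-1, Mul(Rational(-508938859, 15464), Pow(200317, -1)))) = Add(-20646, Mul(-1, Mul(Rational(-508938859, 15464), Rational(1, 200317)))) = Add(-20646, Mul(-1, Rational(-39149143, 238284776))) = Add(-20646, Rational(39149143, 238284776)) = Rational(-4919588336153, 238284776)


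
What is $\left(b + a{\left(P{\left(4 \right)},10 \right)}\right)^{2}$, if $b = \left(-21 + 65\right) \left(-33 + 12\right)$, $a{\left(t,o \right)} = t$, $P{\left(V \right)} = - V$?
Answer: $861184$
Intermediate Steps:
$b = -924$ ($b = 44 \left(-21\right) = -924$)
$\left(b + a{\left(P{\left(4 \right)},10 \right)}\right)^{2} = \left(-924 - 4\right)^{2} = \left(-928\right)^{2} = 861184$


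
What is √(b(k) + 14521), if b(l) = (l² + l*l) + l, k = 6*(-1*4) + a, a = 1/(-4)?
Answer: √250766/4 ≈ 125.19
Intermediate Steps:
a = -¼ ≈ -0.25000
k = -97/4 (k = 6*(-1*4) - ¼ = 6*(-4) - ¼ = -24 - ¼ = -97/4 ≈ -24.250)
b(l) = l + 2*l² (b(l) = (l² + l²) + l = 2*l² + l = l + 2*l²)
√(b(k) + 14521) = √(-97*(1 + 2*(-97/4))/4 + 14521) = √(-97*(1 - 97/2)/4 + 14521) = √(-97/4*(-95/2) + 14521) = √(9215/8 + 14521) = √(125383/8) = √250766/4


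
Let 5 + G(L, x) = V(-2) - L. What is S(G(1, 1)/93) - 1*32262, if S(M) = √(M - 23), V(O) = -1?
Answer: -32262 + I*√199578/93 ≈ -32262.0 + 4.8037*I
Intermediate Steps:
G(L, x) = -6 - L (G(L, x) = -5 + (-1 - L) = -6 - L)
S(M) = √(-23 + M)
S(G(1, 1)/93) - 1*32262 = √(-23 + (-6 - 1*1)/93) - 1*32262 = √(-23 + (-6 - 1)*(1/93)) - 32262 = √(-23 - 7*1/93) - 32262 = √(-23 - 7/93) - 32262 = √(-2146/93) - 32262 = I*√199578/93 - 32262 = -32262 + I*√199578/93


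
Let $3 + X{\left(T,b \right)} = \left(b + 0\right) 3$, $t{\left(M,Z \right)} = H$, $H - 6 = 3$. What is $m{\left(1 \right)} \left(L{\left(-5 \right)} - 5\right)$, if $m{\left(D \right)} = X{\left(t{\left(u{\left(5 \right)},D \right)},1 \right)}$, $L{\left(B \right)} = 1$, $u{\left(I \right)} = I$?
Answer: $0$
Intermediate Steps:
$H = 9$ ($H = 6 + 3 = 9$)
$t{\left(M,Z \right)} = 9$
$X{\left(T,b \right)} = -3 + 3 b$ ($X{\left(T,b \right)} = -3 + \left(b + 0\right) 3 = -3 + b 3 = -3 + 3 b$)
$m{\left(D \right)} = 0$ ($m{\left(D \right)} = -3 + 3 \cdot 1 = -3 + 3 = 0$)
$m{\left(1 \right)} \left(L{\left(-5 \right)} - 5\right) = 0 \left(1 - 5\right) = 0 \left(-4\right) = 0$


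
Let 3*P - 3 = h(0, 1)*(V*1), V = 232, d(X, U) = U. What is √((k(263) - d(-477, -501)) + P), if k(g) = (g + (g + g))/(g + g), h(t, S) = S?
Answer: √20910/6 ≈ 24.100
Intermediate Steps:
k(g) = 3/2 (k(g) = (g + 2*g)/((2*g)) = (3*g)*(1/(2*g)) = 3/2)
P = 235/3 (P = 1 + (1*(232*1))/3 = 1 + (1*232)/3 = 1 + (⅓)*232 = 1 + 232/3 = 235/3 ≈ 78.333)
√((k(263) - d(-477, -501)) + P) = √((3/2 - 1*(-501)) + 235/3) = √((3/2 + 501) + 235/3) = √(1005/2 + 235/3) = √(3485/6) = √20910/6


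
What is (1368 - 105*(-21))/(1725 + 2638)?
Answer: 3573/4363 ≈ 0.81893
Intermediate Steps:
(1368 - 105*(-21))/(1725 + 2638) = (1368 + 2205)/4363 = 3573*(1/4363) = 3573/4363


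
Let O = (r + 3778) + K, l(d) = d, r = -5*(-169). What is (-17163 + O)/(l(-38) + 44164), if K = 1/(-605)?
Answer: -7586701/26696230 ≈ -0.28419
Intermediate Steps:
r = 845
K = -1/605 ≈ -0.0016529
O = 2796914/605 (O = (845 + 3778) - 1/605 = 4623 - 1/605 = 2796914/605 ≈ 4623.0)
(-17163 + O)/(l(-38) + 44164) = (-17163 + 2796914/605)/(-38 + 44164) = -7586701/605/44126 = -7586701/605*1/44126 = -7586701/26696230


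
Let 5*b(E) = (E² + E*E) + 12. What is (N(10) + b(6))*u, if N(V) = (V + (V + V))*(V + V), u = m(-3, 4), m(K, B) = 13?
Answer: 40092/5 ≈ 8018.4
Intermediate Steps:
b(E) = 12/5 + 2*E²/5 (b(E) = ((E² + E*E) + 12)/5 = ((E² + E²) + 12)/5 = (2*E² + 12)/5 = (12 + 2*E²)/5 = 12/5 + 2*E²/5)
u = 13
N(V) = 6*V² (N(V) = (V + 2*V)*(2*V) = (3*V)*(2*V) = 6*V²)
(N(10) + b(6))*u = (6*10² + (12/5 + (⅖)*6²))*13 = (6*100 + (12/5 + (⅖)*36))*13 = (600 + (12/5 + 72/5))*13 = (600 + 84/5)*13 = (3084/5)*13 = 40092/5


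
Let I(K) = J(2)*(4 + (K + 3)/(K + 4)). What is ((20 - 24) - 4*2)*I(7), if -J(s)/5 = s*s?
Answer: 12960/11 ≈ 1178.2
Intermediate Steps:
J(s) = -5*s² (J(s) = -5*s*s = -5*s²)
I(K) = -80 - 20*(3 + K)/(4 + K) (I(K) = (-5*2²)*(4 + (K + 3)/(K + 4)) = (-5*4)*(4 + (3 + K)/(4 + K)) = -20*(4 + (3 + K)/(4 + K)) = -80 - 20*(3 + K)/(4 + K))
((20 - 24) - 4*2)*I(7) = ((20 - 24) - 4*2)*(20*(-19 - 5*7)/(4 + 7)) = (-4 - 8)*(20*(-19 - 35)/11) = -240*(-54)/11 = -12*(-1080/11) = 12960/11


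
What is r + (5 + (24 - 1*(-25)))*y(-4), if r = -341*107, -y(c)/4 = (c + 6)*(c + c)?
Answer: -33031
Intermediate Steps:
y(c) = -8*c*(6 + c) (y(c) = -4*(c + 6)*(c + c) = -4*(6 + c)*2*c = -8*c*(6 + c))
r = -36487
r + (5 + (24 - 1*(-25)))*y(-4) = -36487 + (5 + (24 - 1*(-25)))*(-8*(-4)*(6 - 4)) = -36487 + (5 + (24 + 25))*(-8*(-4)*2) = -36487 + (5 + 49)*64 = -36487 + 54*64 = -36487 + 3456 = -33031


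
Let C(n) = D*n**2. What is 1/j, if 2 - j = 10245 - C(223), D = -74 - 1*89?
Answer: -1/8116070 ≈ -1.2321e-7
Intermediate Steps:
D = -163 (D = -74 - 89 = -163)
C(n) = -163*n**2
j = -8116070 (j = 2 - (10245 - (-163)*223**2) = 2 - (10245 - (-163)*49729) = 2 - (10245 - 1*(-8105827)) = 2 - (10245 + 8105827) = 2 - 1*8116072 = 2 - 8116072 = -8116070)
1/j = 1/(-8116070) = -1/8116070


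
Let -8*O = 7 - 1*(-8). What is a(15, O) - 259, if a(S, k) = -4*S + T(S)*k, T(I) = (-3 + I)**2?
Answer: -589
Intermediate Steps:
O = -15/8 (O = -(7 - 1*(-8))/8 = -(7 + 8)/8 = -1/8*15 = -15/8 ≈ -1.8750)
a(S, k) = -4*S + k*(-3 + S)**2 (a(S, k) = -4*S + (-3 + S)**2*k = -4*S + k*(-3 + S)**2)
a(15, O) - 259 = (-4*15 - 15*(-3 + 15)**2/8) - 259 = (-60 - 15/8*12**2) - 259 = (-60 - 15/8*144) - 259 = (-60 - 270) - 259 = -330 - 259 = -589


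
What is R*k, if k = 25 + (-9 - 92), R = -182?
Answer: 13832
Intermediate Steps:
k = -76 (k = 25 - 101 = -76)
R*k = -182*(-76) = 13832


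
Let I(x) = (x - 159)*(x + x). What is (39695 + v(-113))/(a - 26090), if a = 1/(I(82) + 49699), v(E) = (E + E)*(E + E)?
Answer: -3364971741/967182389 ≈ -3.4791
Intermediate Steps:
I(x) = 2*x*(-159 + x) (I(x) = (-159 + x)*(2*x) = 2*x*(-159 + x))
v(E) = 4*E² (v(E) = (2*E)*(2*E) = 4*E²)
a = 1/37071 (a = 1/(2*82*(-159 + 82) + 49699) = 1/(2*82*(-77) + 49699) = 1/(-12628 + 49699) = 1/37071 ≈ 2.6975e-5)
(39695 + v(-113))/(a - 26090) = (39695 + 4*(-113)²)/(1/37071 - 26090) = (39695 + 4*12769)/(-967182389/37071) = (39695 + 51076)*(-37071/967182389) = 90771*(-37071/967182389) = -3364971741/967182389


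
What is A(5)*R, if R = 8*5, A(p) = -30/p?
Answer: -240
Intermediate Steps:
R = 40
A(5)*R = -30/5*40 = -30*1/5*40 = -6*40 = -240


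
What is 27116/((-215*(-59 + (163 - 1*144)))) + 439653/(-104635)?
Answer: -47186657/44993050 ≈ -1.0488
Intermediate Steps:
27116/((-215*(-59 + (163 - 1*144)))) + 439653/(-104635) = 27116/((-215*(-59 + (163 - 144)))) + 439653*(-1/104635) = 27116/((-215*(-59 + 19))) - 439653/104635 = 27116/((-215*(-40))) - 439653/104635 = 27116/8600 - 439653/104635 = 27116*(1/8600) - 439653/104635 = 6779/2150 - 439653/104635 = -47186657/44993050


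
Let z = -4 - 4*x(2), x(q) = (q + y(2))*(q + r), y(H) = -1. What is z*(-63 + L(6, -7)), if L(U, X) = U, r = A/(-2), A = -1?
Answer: 798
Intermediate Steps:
r = ½ (r = -1/(-2) = -1*(-½) = ½ ≈ 0.50000)
x(q) = (½ + q)*(-1 + q) (x(q) = (q - 1)*(q + ½) = (-1 + q)*(½ + q) = (½ + q)*(-1 + q))
z = -14 (z = -4 - 4*(-½ + 2² - ½*2) = -4 - 4*(-½ + 4 - 1) = -4 - 4*5/2 = -4 - 10 = -14)
z*(-63 + L(6, -7)) = -14*(-63 + 6) = -14*(-57) = 798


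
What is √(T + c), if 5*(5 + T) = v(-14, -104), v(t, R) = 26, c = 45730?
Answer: √1143255/5 ≈ 213.85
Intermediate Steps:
T = ⅕ (T = -5 + (⅕)*26 = -5 + 26/5 = ⅕ ≈ 0.20000)
√(T + c) = √(⅕ + 45730) = √(228651/5) = √1143255/5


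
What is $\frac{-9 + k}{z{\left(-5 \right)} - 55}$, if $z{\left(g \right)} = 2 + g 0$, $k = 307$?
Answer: $- \frac{298}{53} \approx -5.6226$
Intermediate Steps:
$z{\left(g \right)} = 2$ ($z{\left(g \right)} = 2 + 0 = 2$)
$\frac{-9 + k}{z{\left(-5 \right)} - 55} = \frac{-9 + 307}{2 - 55} = \frac{298}{-53} = 298 \left(- \frac{1}{53}\right) = - \frac{298}{53}$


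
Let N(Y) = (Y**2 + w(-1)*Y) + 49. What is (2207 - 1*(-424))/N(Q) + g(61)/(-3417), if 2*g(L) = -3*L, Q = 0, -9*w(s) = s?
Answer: 5996407/111622 ≈ 53.721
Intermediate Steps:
w(s) = -s/9
g(L) = -3*L/2 (g(L) = (-3*L)/2 = -3*L/2)
N(Y) = 49 + Y**2 + Y/9 (N(Y) = (Y**2 + (-1/9*(-1))*Y) + 49 = (Y**2 + Y/9) + 49 = 49 + Y**2 + Y/9)
(2207 - 1*(-424))/N(Q) + g(61)/(-3417) = (2207 - 1*(-424))/(49 + 0**2 + (1/9)*0) - 3/2*61/(-3417) = (2207 + 424)/(49 + 0 + 0) - 183/2*(-1/3417) = 2631/49 + 61/2278 = 5996407/111622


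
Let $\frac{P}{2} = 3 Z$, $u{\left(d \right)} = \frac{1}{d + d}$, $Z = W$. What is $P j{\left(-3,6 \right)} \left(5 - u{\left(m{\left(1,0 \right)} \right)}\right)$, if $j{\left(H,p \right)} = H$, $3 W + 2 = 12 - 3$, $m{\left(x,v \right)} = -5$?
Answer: $- \frac{1071}{5} \approx -214.2$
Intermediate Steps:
$W = \frac{7}{3}$ ($W = - \frac{2}{3} + \frac{12 - 3}{3} = - \frac{2}{3} + \frac{1}{3} \cdot 9 = - \frac{2}{3} + 3 = \frac{7}{3} \approx 2.3333$)
$Z = \frac{7}{3} \approx 2.3333$
$u{\left(d \right)} = \frac{1}{2 d}$
$P = 14$ ($P = 2 \cdot 3 \cdot \frac{7}{3} = 2 \cdot 7 = 14$)
$P j{\left(-3,6 \right)} \left(5 - u{\left(m{\left(1,0 \right)} \right)}\right) = 14 \left(-3\right) \left(5 - \frac{1}{2 \left(-5\right)}\right) = - 42 \left(5 - \frac{1}{2} \left(- \frac{1}{5}\right)\right) = - 42 \left(5 - - \frac{1}{10}\right) = - 42 \left(5 + \frac{1}{10}\right) = \left(-42\right) \frac{51}{10} = - \frac{1071}{5}$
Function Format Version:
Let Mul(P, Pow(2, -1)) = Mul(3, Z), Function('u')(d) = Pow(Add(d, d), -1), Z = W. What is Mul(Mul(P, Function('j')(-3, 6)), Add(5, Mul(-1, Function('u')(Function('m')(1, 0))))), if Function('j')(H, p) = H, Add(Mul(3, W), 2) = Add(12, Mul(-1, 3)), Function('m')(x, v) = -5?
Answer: Rational(-1071, 5) ≈ -214.20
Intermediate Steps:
W = Rational(7, 3) (W = Add(Rational(-2, 3), Mul(Rational(1, 3), Add(12, Mul(-1, 3)))) = Add(Rational(-2, 3), Mul(Rational(1, 3), Add(12, -3))) = Add(Rational(-2, 3), Mul(Rational(1, 3), 9)) = Add(Rational(-2, 3), 3) = Rational(7, 3) ≈ 2.3333)
Z = Rational(7, 3) ≈ 2.3333
Function('u')(d) = Mul(Rational(1, 2), Pow(d, -1)) (Function('u')(d) = Pow(Mul(2, d), -1) = Mul(Rational(1, 2), Pow(d, -1)))
P = 14 (P = Mul(2, Mul(3, Rational(7, 3))) = Mul(2, 7) = 14)
Mul(Mul(P, Function('j')(-3, 6)), Add(5, Mul(-1, Function('u')(Function('m')(1, 0))))) = Mul(Mul(14, -3), Add(5, Mul(-1, Mul(Rational(1, 2), Pow(-5, -1))))) = Mul(-42, Add(5, Mul(-1, Mul(Rational(1, 2), Rational(-1, 5))))) = Mul(-42, Add(5, Mul(-1, Rational(-1, 10)))) = Mul(-42, Add(5, Rational(1, 10))) = Mul(-42, Rational(51, 10)) = Rational(-1071, 5)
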